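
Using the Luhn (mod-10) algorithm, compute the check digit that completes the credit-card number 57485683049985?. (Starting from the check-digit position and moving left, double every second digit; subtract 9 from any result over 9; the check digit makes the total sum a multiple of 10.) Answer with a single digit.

Partial digits right→left: 5 8 9 9 4 0 3 8 6 5 8 4 7 5
Double every second digit counting from the check-digit position (so the 1st, 3rd, 5th, ... of the partial from the right).
  doubled (with −9 where >9): 1 9 8 6 3 7 5 → sum 39
  kept as-is: 8 9 0 8 5 4 5 → sum 39
Total = 39 + 39 = 78.
Check digit = (10 − (78 mod 10)) mod 10 = 2.

2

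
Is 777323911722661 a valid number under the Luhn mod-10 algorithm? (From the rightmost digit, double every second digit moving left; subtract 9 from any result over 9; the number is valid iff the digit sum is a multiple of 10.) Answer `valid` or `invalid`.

invalid

From the right, keep odd positions and double even positions (subtract 9 from any doubled value over 9):
  doubled (positions 2,4,...): 3 4 5 2 6 6 5 → sum 31
  kept (positions 1,3,...): 1 6 2 1 9 2 7 7 → sum 35
Total = 66.
66 mod 10 = 6, so the number is invalid.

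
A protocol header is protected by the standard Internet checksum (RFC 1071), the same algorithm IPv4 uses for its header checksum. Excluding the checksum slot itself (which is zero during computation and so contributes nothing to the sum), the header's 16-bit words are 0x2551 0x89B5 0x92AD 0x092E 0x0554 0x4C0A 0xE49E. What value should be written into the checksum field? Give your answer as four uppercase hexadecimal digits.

7F20

One's-complement addition (fold any carry out of bit 15 back into bit 0):
  0x2551 + 0x89B5 = 0x0AF06
  0xAF06 + 0x92AD = 0x141B3 → wrap carry → 0x41B4
  0x41B4 + 0x092E = 0x04AE2
  0x4AE2 + 0x0554 = 0x05036
  0x5036 + 0x4C0A = 0x09C40
  0x9C40 + 0xE49E = 0x180DE → wrap carry → 0x80DF
One's-complement sum = 0x80DF.
Checksum = ~0x80DF & 0xFFFF = 0x7F20.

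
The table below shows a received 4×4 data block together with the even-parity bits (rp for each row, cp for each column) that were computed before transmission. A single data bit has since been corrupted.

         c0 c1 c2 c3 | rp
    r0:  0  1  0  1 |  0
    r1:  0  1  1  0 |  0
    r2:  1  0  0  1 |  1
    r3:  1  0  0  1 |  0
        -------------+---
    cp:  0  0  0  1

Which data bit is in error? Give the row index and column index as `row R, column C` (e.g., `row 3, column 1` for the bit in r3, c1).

row 2, column 2

Recompute each row's even parity and compare to rp:
  r0: data parity 0, sent rp 0 → ok
  r1: data parity 0, sent rp 0 → ok
  r2: data parity 0, sent rp 1 → mismatch
  r3: data parity 0, sent rp 0 → ok
Recompute each column's even parity and compare to cp:
  c0: data parity 0, sent cp 0 → ok
  c1: data parity 0, sent cp 0 → ok
  c2: data parity 1, sent cp 0 → mismatch
  c3: data parity 1, sent cp 1 → ok
Exactly one row (r2) and one column (c2) fail → the flipped bit is at their intersection.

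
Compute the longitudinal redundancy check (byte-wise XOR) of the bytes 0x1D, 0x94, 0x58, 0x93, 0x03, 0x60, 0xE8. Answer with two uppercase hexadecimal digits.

XOR the bytes together:
  start with 0x1D
  0x1D ⊕ 0x94 = 0x89
  0x89 ⊕ 0x58 = 0xD1
  0xD1 ⊕ 0x93 = 0x42
  0x42 ⊕ 0x03 = 0x41
  0x41 ⊕ 0x60 = 0x21
  0x21 ⊕ 0xE8 = 0xC9

C9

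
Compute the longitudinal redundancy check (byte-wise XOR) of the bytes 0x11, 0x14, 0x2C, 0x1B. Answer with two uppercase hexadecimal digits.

32

XOR the bytes together:
  start with 0x11
  0x11 ⊕ 0x14 = 0x05
  0x05 ⊕ 0x2C = 0x29
  0x29 ⊕ 0x1B = 0x32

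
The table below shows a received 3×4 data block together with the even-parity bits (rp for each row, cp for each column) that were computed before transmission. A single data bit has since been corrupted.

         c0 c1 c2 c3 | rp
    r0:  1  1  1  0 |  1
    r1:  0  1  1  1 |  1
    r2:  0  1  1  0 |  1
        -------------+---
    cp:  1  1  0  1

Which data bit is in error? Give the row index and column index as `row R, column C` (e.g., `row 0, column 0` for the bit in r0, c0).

Recompute each row's even parity and compare to rp:
  r0: data parity 1, sent rp 1 → ok
  r1: data parity 1, sent rp 1 → ok
  r2: data parity 0, sent rp 1 → mismatch
Recompute each column's even parity and compare to cp:
  c0: data parity 1, sent cp 1 → ok
  c1: data parity 1, sent cp 1 → ok
  c2: data parity 1, sent cp 0 → mismatch
  c3: data parity 1, sent cp 1 → ok
Exactly one row (r2) and one column (c2) fail → the flipped bit is at their intersection.

row 2, column 2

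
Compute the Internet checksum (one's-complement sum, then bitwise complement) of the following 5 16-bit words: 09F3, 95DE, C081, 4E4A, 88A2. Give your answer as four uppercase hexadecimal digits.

One's-complement addition (fold any carry out of bit 15 back into bit 0):
  0x09F3 + 0x95DE = 0x09FD1
  0x9FD1 + 0xC081 = 0x16052 → wrap carry → 0x6053
  0x6053 + 0x4E4A = 0x0AE9D
  0xAE9D + 0x88A2 = 0x1373F → wrap carry → 0x3740
One's-complement sum = 0x3740.
Checksum = ~0x3740 & 0xFFFF = 0xC8BF.

C8BF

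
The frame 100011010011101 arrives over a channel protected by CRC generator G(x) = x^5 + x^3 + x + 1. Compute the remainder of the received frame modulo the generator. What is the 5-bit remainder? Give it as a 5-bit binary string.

Modulo-2 division of 100011010011101 by 101011:
  pos 0: 100011 XOR 101011 = 001000
  pos 2: 100001 XOR 101011 = 001010
  pos 4: 101000 XOR 101011 = 000011
  pos 8: 111110 XOR 101011 = 010101
  pos 9: 101011 XOR 101011 = 000000
Remainder = 00000 (zero — the frame passes the CRC check).

00000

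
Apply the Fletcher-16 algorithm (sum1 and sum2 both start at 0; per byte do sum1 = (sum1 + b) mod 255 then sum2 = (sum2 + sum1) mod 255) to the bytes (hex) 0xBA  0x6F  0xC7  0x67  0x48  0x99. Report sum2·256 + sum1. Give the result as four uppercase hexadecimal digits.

Running sums (mod 255):
  after byte 0 (0xBA): sum1=186, sum2=186
  after byte 1 (0x6F): sum1=42, sum2=228
  after byte 2 (0xC7): sum1=241, sum2=214
  after byte 3 (0x67): sum1=89, sum2=48
  after byte 4 (0x48): sum1=161, sum2=209
  after byte 5 (0x99): sum1=59, sum2=13
Checksum = sum2·256 + sum1 = 13·256 + 59 = 3387 = 0x0D3B.

0D3B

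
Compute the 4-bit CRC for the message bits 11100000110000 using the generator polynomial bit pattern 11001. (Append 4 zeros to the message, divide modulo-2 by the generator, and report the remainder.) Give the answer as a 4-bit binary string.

1100

Append 4 zeros: 111000001100000000. Divide by 11001 (XOR where the leading bit is 1):
  pos 0: 11100 XOR 11001 = 00101
  pos 2: 10100 XOR 11001 = 01101
  pos 3: 11010 XOR 11001 = 00011
  pos 6: 11110 XOR 11001 = 00111
  pos 8: 11100 XOR 11001 = 00101
  pos 10: 10100 XOR 11001 = 01101
  pos 11: 11010 XOR 11001 = 00011
Remainder (last 4 bits) = 1100. This is the CRC / FCS.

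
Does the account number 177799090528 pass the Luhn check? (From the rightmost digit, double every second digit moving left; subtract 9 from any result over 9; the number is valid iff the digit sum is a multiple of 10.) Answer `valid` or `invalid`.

invalid

From the right, keep odd positions and double even positions (subtract 9 from any doubled value over 9):
  doubled (positions 2,4,...): 4 0 0 9 5 2 → sum 20
  kept (positions 1,3,...): 8 5 9 9 7 7 → sum 45
Total = 65.
65 mod 10 = 5, so the number is invalid.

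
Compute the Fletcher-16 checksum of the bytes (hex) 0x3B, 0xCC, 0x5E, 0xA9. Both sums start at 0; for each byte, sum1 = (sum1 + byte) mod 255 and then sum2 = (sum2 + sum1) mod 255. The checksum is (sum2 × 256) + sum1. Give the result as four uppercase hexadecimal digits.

Running sums (mod 255):
  after byte 0 (0x3B): sum1=59, sum2=59
  after byte 1 (0xCC): sum1=8, sum2=67
  after byte 2 (0x5E): sum1=102, sum2=169
  after byte 3 (0xA9): sum1=16, sum2=185
Checksum = sum2·256 + sum1 = 185·256 + 16 = 47376 = 0xB910.

B910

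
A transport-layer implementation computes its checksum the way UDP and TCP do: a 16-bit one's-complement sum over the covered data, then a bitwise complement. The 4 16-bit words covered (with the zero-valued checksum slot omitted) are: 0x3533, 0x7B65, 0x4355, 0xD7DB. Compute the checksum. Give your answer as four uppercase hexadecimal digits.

One's-complement addition (fold any carry out of bit 15 back into bit 0):
  0x3533 + 0x7B65 = 0x0B098
  0xB098 + 0x4355 = 0x0F3ED
  0xF3ED + 0xD7DB = 0x1CBC8 → wrap carry → 0xCBC9
One's-complement sum = 0xCBC9.
Checksum = ~0xCBC9 & 0xFFFF = 0x3436.

3436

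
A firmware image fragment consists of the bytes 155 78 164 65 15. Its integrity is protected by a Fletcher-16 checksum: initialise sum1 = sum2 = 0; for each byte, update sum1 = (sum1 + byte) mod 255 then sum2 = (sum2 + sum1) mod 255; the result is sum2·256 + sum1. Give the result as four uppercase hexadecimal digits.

Running sums (mod 255):
  after byte 0 (155): sum1=155, sum2=155
  after byte 1 (78): sum1=233, sum2=133
  after byte 2 (164): sum1=142, sum2=20
  after byte 3 (65): sum1=207, sum2=227
  after byte 4 (15): sum1=222, sum2=194
Checksum = sum2·256 + sum1 = 194·256 + 222 = 49886 = 0xC2DE.

C2DE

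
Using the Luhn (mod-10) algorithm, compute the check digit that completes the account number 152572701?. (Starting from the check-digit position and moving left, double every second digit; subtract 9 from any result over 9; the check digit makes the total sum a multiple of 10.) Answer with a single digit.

0

Partial digits right→left: 1 0 7 2 7 5 2 5 1
Double every second digit counting from the check-digit position (so the 1st, 3rd, 5th, ... of the partial from the right).
  doubled (with −9 where >9): 2 5 5 4 2 → sum 18
  kept as-is: 0 2 5 5 → sum 12
Total = 18 + 12 = 30.
Check digit = (10 − (30 mod 10)) mod 10 = 0.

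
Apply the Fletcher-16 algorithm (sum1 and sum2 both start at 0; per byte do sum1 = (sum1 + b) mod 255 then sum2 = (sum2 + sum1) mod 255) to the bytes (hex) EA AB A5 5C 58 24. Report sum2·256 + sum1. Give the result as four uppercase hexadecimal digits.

5C15

Running sums (mod 255):
  after byte 0 (EA): sum1=234, sum2=234
  after byte 1 (AB): sum1=150, sum2=129
  after byte 2 (A5): sum1=60, sum2=189
  after byte 3 (5C): sum1=152, sum2=86
  after byte 4 (58): sum1=240, sum2=71
  after byte 5 (24): sum1=21, sum2=92
Checksum = sum2·256 + sum1 = 92·256 + 21 = 23573 = 0x5C15.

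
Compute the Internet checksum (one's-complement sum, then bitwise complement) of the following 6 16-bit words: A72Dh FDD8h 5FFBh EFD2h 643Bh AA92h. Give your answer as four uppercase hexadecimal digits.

One's-complement addition (fold any carry out of bit 15 back into bit 0):
  0xA72D + 0xFDD8 = 0x1A505 → wrap carry → 0xA506
  0xA506 + 0x5FFB = 0x10501 → wrap carry → 0x0502
  0x0502 + 0xEFD2 = 0x0F4D4
  0xF4D4 + 0x643B = 0x1590F → wrap carry → 0x5910
  0x5910 + 0xAA92 = 0x103A2 → wrap carry → 0x03A3
One's-complement sum = 0x03A3.
Checksum = ~0x03A3 & 0xFFFF = 0xFC5C.

FC5C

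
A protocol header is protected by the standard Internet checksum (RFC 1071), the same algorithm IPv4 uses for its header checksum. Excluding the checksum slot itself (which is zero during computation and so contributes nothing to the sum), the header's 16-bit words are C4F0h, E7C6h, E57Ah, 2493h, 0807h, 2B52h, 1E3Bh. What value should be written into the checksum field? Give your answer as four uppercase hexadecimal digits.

F7A5

One's-complement addition (fold any carry out of bit 15 back into bit 0):
  0xC4F0 + 0xE7C6 = 0x1ACB6 → wrap carry → 0xACB7
  0xACB7 + 0xE57A = 0x19231 → wrap carry → 0x9232
  0x9232 + 0x2493 = 0x0B6C5
  0xB6C5 + 0x0807 = 0x0BECC
  0xBECC + 0x2B52 = 0x0EA1E
  0xEA1E + 0x1E3B = 0x10859 → wrap carry → 0x085A
One's-complement sum = 0x085A.
Checksum = ~0x085A & 0xFFFF = 0xF7A5.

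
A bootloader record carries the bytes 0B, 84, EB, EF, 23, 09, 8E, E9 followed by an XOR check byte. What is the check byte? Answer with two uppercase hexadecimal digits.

XOR the bytes together:
  start with 0x0B
  0x0B ⊕ 0x84 = 0x8F
  0x8F ⊕ 0xEB = 0x64
  0x64 ⊕ 0xEF = 0x8B
  0x8B ⊕ 0x23 = 0xA8
  0xA8 ⊕ 0x09 = 0xA1
  0xA1 ⊕ 0x8E = 0x2F
  0x2F ⊕ 0xE9 = 0xC6

C6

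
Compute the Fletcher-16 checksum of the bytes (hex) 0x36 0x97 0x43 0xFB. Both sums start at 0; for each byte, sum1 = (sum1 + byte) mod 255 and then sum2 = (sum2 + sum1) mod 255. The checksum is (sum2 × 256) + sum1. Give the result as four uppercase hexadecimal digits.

220D

Running sums (mod 255):
  after byte 0 (0x36): sum1=54, sum2=54
  after byte 1 (0x97): sum1=205, sum2=4
  after byte 2 (0x43): sum1=17, sum2=21
  after byte 3 (0xFB): sum1=13, sum2=34
Checksum = sum2·256 + sum1 = 34·256 + 13 = 8717 = 0x220D.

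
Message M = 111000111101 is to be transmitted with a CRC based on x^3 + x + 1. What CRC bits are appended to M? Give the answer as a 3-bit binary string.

Append 3 zeros: 111000111101000. Divide by 1011 (XOR where the leading bit is 1):
  pos 0: 1110 XOR 1011 = 0101
  pos 1: 1010 XOR 1011 = 0001
  pos 4: 1011 XOR 1011 = 0000
  pos 8: 1101 XOR 1011 = 0110
  pos 9: 1100 XOR 1011 = 0111
  pos 10: 1110 XOR 1011 = 0101
  pos 11: 1010 XOR 1011 = 0001
Remainder (last 3 bits) = 001. This is the CRC / FCS.

001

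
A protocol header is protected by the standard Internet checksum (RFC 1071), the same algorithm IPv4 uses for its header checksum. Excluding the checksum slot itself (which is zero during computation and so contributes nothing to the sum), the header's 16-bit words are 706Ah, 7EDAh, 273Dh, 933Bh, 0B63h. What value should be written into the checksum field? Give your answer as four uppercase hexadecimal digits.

4ADF

One's-complement addition (fold any carry out of bit 15 back into bit 0):
  0x706A + 0x7EDA = 0x0EF44
  0xEF44 + 0x273D = 0x11681 → wrap carry → 0x1682
  0x1682 + 0x933B = 0x0A9BD
  0xA9BD + 0x0B63 = 0x0B520
One's-complement sum = 0xB520.
Checksum = ~0xB520 & 0xFFFF = 0x4ADF.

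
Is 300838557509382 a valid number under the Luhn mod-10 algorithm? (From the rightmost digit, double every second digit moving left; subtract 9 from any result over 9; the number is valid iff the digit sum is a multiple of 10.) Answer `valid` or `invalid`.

From the right, keep odd positions and double even positions (subtract 9 from any doubled value over 9):
  doubled (positions 2,4,...): 7 9 1 1 7 7 0 → sum 32
  kept (positions 1,3,...): 2 3 0 7 5 3 0 3 → sum 23
Total = 55.
55 mod 10 = 5, so the number is invalid.

invalid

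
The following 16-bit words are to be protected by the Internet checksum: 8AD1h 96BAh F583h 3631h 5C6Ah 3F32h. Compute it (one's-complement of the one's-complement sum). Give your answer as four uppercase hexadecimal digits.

One's-complement addition (fold any carry out of bit 15 back into bit 0):
  0x8AD1 + 0x96BA = 0x1218B → wrap carry → 0x218C
  0x218C + 0xF583 = 0x1170F → wrap carry → 0x1710
  0x1710 + 0x3631 = 0x04D41
  0x4D41 + 0x5C6A = 0x0A9AB
  0xA9AB + 0x3F32 = 0x0E8DD
One's-complement sum = 0xE8DD.
Checksum = ~0xE8DD & 0xFFFF = 0x1722.

1722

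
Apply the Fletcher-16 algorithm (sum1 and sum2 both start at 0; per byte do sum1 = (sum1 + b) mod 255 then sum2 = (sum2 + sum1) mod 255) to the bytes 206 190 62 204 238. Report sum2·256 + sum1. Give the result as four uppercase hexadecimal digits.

4887

Running sums (mod 255):
  after byte 0 (206): sum1=206, sum2=206
  after byte 1 (190): sum1=141, sum2=92
  after byte 2 (62): sum1=203, sum2=40
  after byte 3 (204): sum1=152, sum2=192
  after byte 4 (238): sum1=135, sum2=72
Checksum = sum2·256 + sum1 = 72·256 + 135 = 18567 = 0x4887.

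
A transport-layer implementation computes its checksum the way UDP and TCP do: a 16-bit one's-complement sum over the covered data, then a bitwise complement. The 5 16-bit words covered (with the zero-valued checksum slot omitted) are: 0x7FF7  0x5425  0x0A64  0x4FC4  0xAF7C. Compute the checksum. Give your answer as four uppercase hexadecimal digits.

223E

One's-complement addition (fold any carry out of bit 15 back into bit 0):
  0x7FF7 + 0x5425 = 0x0D41C
  0xD41C + 0x0A64 = 0x0DE80
  0xDE80 + 0x4FC4 = 0x12E44 → wrap carry → 0x2E45
  0x2E45 + 0xAF7C = 0x0DDC1
One's-complement sum = 0xDDC1.
Checksum = ~0xDDC1 & 0xFFFF = 0x223E.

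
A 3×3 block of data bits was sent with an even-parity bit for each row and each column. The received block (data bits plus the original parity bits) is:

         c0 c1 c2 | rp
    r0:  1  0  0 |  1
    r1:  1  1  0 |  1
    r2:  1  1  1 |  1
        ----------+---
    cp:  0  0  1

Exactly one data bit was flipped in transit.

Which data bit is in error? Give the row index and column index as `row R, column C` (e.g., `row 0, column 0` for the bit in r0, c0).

Recompute each row's even parity and compare to rp:
  r0: data parity 1, sent rp 1 → ok
  r1: data parity 0, sent rp 1 → mismatch
  r2: data parity 1, sent rp 1 → ok
Recompute each column's even parity and compare to cp:
  c0: data parity 1, sent cp 0 → mismatch
  c1: data parity 0, sent cp 0 → ok
  c2: data parity 1, sent cp 1 → ok
Exactly one row (r1) and one column (c0) fail → the flipped bit is at their intersection.

row 1, column 0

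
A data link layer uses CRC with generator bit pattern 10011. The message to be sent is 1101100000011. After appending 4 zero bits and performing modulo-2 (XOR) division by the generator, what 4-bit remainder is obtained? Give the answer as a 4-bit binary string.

0100

Append 4 zeros: 11011000000110000. Divide by 10011 (XOR where the leading bit is 1):
  pos 0: 11011 XOR 10011 = 01000
  pos 1: 10000 XOR 10011 = 00011
  pos 4: 11000 XOR 10011 = 01011
  pos 5: 10110 XOR 10011 = 00101
  pos 7: 10101 XOR 10011 = 00110
  pos 9: 11010 XOR 10011 = 01001
  pos 10: 10010 XOR 10011 = 00001
Remainder (last 4 bits) = 0100. This is the CRC / FCS.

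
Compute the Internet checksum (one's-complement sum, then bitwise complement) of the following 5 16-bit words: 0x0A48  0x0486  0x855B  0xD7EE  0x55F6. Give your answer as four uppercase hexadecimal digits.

3DF1

One's-complement addition (fold any carry out of bit 15 back into bit 0):
  0x0A48 + 0x0486 = 0x00ECE
  0x0ECE + 0x855B = 0x09429
  0x9429 + 0xD7EE = 0x16C17 → wrap carry → 0x6C18
  0x6C18 + 0x55F6 = 0x0C20E
One's-complement sum = 0xC20E.
Checksum = ~0xC20E & 0xFFFF = 0x3DF1.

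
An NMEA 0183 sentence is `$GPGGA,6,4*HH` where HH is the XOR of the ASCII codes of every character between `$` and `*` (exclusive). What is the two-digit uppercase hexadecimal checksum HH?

54

XOR the ASCII codes of the payload characters:
  'G' = 0x47 → acc = 0x47
  'P' = 0x50 → acc = 0x17
  'G' = 0x47 → acc = 0x50
  'G' = 0x47 → acc = 0x17
  'A' = 0x41 → acc = 0x56
  ',' = 0x2C → acc = 0x7A
  '6' = 0x36 → acc = 0x4C
  ',' = 0x2C → acc = 0x60
  '4' = 0x34 → acc = 0x54
Checksum = 0x54.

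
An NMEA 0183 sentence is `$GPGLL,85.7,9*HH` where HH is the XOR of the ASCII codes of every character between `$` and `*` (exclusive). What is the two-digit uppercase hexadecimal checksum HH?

XOR the ASCII codes of the payload characters:
  'G' = 0x47 → acc = 0x47
  'P' = 0x50 → acc = 0x17
  'G' = 0x47 → acc = 0x50
  'L' = 0x4C → acc = 0x1C
  'L' = 0x4C → acc = 0x50
  ',' = 0x2C → acc = 0x7C
  '8' = 0x38 → acc = 0x44
  '5' = 0x35 → acc = 0x71
  '.' = 0x2E → acc = 0x5F
  '7' = 0x37 → acc = 0x68
  ',' = 0x2C → acc = 0x44
  '9' = 0x39 → acc = 0x7D
Checksum = 0x7D.

7D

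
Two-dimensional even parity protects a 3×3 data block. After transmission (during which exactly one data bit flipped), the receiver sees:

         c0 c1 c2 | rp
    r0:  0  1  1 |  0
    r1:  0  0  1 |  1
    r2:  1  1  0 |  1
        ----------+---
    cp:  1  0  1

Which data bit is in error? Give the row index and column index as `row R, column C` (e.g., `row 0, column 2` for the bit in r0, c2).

row 2, column 2

Recompute each row's even parity and compare to rp:
  r0: data parity 0, sent rp 0 → ok
  r1: data parity 1, sent rp 1 → ok
  r2: data parity 0, sent rp 1 → mismatch
Recompute each column's even parity and compare to cp:
  c0: data parity 1, sent cp 1 → ok
  c1: data parity 0, sent cp 0 → ok
  c2: data parity 0, sent cp 1 → mismatch
Exactly one row (r2) and one column (c2) fail → the flipped bit is at their intersection.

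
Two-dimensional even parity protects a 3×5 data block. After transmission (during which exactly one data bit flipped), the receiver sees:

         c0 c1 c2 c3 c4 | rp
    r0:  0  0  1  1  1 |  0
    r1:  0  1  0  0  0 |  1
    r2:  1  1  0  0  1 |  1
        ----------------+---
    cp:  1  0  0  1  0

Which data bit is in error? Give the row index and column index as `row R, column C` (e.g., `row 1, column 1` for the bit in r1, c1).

Recompute each row's even parity and compare to rp:
  r0: data parity 1, sent rp 0 → mismatch
  r1: data parity 1, sent rp 1 → ok
  r2: data parity 1, sent rp 1 → ok
Recompute each column's even parity and compare to cp:
  c0: data parity 1, sent cp 1 → ok
  c1: data parity 0, sent cp 0 → ok
  c2: data parity 1, sent cp 0 → mismatch
  c3: data parity 1, sent cp 1 → ok
  c4: data parity 0, sent cp 0 → ok
Exactly one row (r0) and one column (c2) fail → the flipped bit is at their intersection.

row 0, column 2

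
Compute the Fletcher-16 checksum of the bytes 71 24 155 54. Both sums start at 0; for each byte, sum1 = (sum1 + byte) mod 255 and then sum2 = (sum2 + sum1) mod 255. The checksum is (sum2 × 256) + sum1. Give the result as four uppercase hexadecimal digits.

Running sums (mod 255):
  after byte 0 (71): sum1=71, sum2=71
  after byte 1 (24): sum1=95, sum2=166
  after byte 2 (155): sum1=250, sum2=161
  after byte 3 (54): sum1=49, sum2=210
Checksum = sum2·256 + sum1 = 210·256 + 49 = 53809 = 0xD231.

D231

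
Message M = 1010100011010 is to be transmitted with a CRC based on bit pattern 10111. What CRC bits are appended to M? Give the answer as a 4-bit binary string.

0110

Append 4 zeros: 10101000110100000. Divide by 10111 (XOR where the leading bit is 1):
  pos 0: 10101 XOR 10111 = 00010
  pos 3: 10000 XOR 10111 = 00111
  pos 5: 11111 XOR 10111 = 01000
  pos 6: 10000 XOR 10111 = 00111
  pos 8: 11110 XOR 10111 = 01001
  pos 9: 10010 XOR 10111 = 00101
  pos 11: 10100 XOR 10111 = 00011
Remainder (last 4 bits) = 0110. This is the CRC / FCS.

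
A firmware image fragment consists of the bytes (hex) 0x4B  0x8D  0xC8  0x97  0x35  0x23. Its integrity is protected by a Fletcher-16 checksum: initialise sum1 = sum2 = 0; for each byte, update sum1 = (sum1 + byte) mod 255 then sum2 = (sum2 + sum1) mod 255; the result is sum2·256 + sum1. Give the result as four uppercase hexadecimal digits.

Running sums (mod 255):
  after byte 0 (0x4B): sum1=75, sum2=75
  after byte 1 (0x8D): sum1=216, sum2=36
  after byte 2 (0xC8): sum1=161, sum2=197
  after byte 3 (0x97): sum1=57, sum2=254
  after byte 4 (0x35): sum1=110, sum2=109
  after byte 5 (0x23): sum1=145, sum2=254
Checksum = sum2·256 + sum1 = 254·256 + 145 = 65169 = 0xFE91.

FE91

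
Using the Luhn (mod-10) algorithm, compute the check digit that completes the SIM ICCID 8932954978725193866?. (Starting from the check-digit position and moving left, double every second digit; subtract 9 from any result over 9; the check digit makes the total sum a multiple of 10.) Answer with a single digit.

5

Partial digits right→left: 6 6 8 3 9 1 5 2 7 8 7 9 4 5 9 2 3 9 8
Double every second digit counting from the check-digit position (so the 1st, 3rd, 5th, ... of the partial from the right).
  doubled (with −9 where >9): 3 7 9 1 5 5 8 9 6 7 → sum 60
  kept as-is: 6 3 1 2 8 9 5 2 9 → sum 45
Total = 60 + 45 = 105.
Check digit = (10 − (105 mod 10)) mod 10 = 5.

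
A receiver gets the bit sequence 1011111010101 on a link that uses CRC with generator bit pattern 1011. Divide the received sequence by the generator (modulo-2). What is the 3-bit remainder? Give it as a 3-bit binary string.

101

Modulo-2 division of 1011111010101 by 1011:
  pos 0: 1011 XOR 1011 = 0000
  pos 4: 1110 XOR 1011 = 0101
  pos 5: 1011 XOR 1011 = 0000
Remainder = 101 (nonzero — an error is detected).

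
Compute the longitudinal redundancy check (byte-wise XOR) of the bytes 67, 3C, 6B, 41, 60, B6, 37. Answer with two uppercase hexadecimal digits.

XOR the bytes together:
  start with 0x67
  0x67 ⊕ 0x3C = 0x5B
  0x5B ⊕ 0x6B = 0x30
  0x30 ⊕ 0x41 = 0x71
  0x71 ⊕ 0x60 = 0x11
  0x11 ⊕ 0xB6 = 0xA7
  0xA7 ⊕ 0x37 = 0x90

90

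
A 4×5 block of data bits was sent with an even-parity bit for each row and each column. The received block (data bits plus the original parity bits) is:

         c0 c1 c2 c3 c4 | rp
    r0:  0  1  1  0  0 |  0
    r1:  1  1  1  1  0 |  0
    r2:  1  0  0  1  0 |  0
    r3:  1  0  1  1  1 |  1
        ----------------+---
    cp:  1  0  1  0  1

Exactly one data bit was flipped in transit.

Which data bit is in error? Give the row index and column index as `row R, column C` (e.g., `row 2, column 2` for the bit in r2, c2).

Recompute each row's even parity and compare to rp:
  r0: data parity 0, sent rp 0 → ok
  r1: data parity 0, sent rp 0 → ok
  r2: data parity 0, sent rp 0 → ok
  r3: data parity 0, sent rp 1 → mismatch
Recompute each column's even parity and compare to cp:
  c0: data parity 1, sent cp 1 → ok
  c1: data parity 0, sent cp 0 → ok
  c2: data parity 1, sent cp 1 → ok
  c3: data parity 1, sent cp 0 → mismatch
  c4: data parity 1, sent cp 1 → ok
Exactly one row (r3) and one column (c3) fail → the flipped bit is at their intersection.

row 3, column 3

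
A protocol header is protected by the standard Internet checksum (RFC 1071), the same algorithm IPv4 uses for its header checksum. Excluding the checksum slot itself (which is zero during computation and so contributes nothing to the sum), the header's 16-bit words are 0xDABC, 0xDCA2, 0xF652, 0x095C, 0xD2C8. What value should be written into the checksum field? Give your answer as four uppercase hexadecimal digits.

7628

One's-complement addition (fold any carry out of bit 15 back into bit 0):
  0xDABC + 0xDCA2 = 0x1B75E → wrap carry → 0xB75F
  0xB75F + 0xF652 = 0x1ADB1 → wrap carry → 0xADB2
  0xADB2 + 0x095C = 0x0B70E
  0xB70E + 0xD2C8 = 0x189D6 → wrap carry → 0x89D7
One's-complement sum = 0x89D7.
Checksum = ~0x89D7 & 0xFFFF = 0x7628.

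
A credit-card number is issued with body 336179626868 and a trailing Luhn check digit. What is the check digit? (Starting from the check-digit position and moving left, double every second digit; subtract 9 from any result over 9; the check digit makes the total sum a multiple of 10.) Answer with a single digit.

1

Partial digits right→left: 8 6 8 6 2 6 9 7 1 6 3 3
Double every second digit counting from the check-digit position (so the 1st, 3rd, 5th, ... of the partial from the right).
  doubled (with −9 where >9): 7 7 4 9 2 6 → sum 35
  kept as-is: 6 6 6 7 6 3 → sum 34
Total = 35 + 34 = 69.
Check digit = (10 − (69 mod 10)) mod 10 = 1.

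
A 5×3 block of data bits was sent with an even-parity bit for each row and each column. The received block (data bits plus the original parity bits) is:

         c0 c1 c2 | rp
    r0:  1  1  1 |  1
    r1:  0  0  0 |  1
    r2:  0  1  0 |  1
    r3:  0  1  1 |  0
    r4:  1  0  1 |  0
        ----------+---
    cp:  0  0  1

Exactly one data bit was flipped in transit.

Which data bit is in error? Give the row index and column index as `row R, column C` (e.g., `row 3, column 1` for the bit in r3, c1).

row 1, column 1

Recompute each row's even parity and compare to rp:
  r0: data parity 1, sent rp 1 → ok
  r1: data parity 0, sent rp 1 → mismatch
  r2: data parity 1, sent rp 1 → ok
  r3: data parity 0, sent rp 0 → ok
  r4: data parity 0, sent rp 0 → ok
Recompute each column's even parity and compare to cp:
  c0: data parity 0, sent cp 0 → ok
  c1: data parity 1, sent cp 0 → mismatch
  c2: data parity 1, sent cp 1 → ok
Exactly one row (r1) and one column (c1) fail → the flipped bit is at their intersection.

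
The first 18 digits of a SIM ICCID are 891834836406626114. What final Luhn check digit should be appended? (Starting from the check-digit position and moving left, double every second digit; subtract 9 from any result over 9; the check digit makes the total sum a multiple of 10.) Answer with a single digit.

Partial digits right→left: 4 1 1 6 2 6 6 0 4 6 3 8 4 3 8 1 9 8
Double every second digit counting from the check-digit position (so the 1st, 3rd, 5th, ... of the partial from the right).
  doubled (with −9 where >9): 8 2 4 3 8 6 8 7 9 → sum 55
  kept as-is: 1 6 6 0 6 8 3 1 8 → sum 39
Total = 55 + 39 = 94.
Check digit = (10 − (94 mod 10)) mod 10 = 6.

6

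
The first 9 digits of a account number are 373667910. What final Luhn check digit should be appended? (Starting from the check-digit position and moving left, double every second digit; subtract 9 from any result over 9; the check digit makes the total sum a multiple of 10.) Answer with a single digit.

5

Partial digits right→left: 0 1 9 7 6 6 3 7 3
Double every second digit counting from the check-digit position (so the 1st, 3rd, 5th, ... of the partial from the right).
  doubled (with −9 where >9): 0 9 3 6 6 → sum 24
  kept as-is: 1 7 6 7 → sum 21
Total = 24 + 21 = 45.
Check digit = (10 − (45 mod 10)) mod 10 = 5.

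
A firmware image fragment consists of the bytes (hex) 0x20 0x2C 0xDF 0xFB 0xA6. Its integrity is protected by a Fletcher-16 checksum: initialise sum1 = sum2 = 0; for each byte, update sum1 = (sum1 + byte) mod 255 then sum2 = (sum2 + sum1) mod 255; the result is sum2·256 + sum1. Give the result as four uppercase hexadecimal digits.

8FCE

Running sums (mod 255):
  after byte 0 (0x20): sum1=32, sum2=32
  after byte 1 (0x2C): sum1=76, sum2=108
  after byte 2 (0xDF): sum1=44, sum2=152
  after byte 3 (0xFB): sum1=40, sum2=192
  after byte 4 (0xA6): sum1=206, sum2=143
Checksum = sum2·256 + sum1 = 143·256 + 206 = 36814 = 0x8FCE.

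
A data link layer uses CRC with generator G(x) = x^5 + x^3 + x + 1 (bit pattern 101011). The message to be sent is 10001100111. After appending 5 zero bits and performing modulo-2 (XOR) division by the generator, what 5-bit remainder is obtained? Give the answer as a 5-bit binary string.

00101

Append 5 zeros: 1000110011100000. Divide by 101011 (XOR where the leading bit is 1):
  pos 0: 100011 XOR 101011 = 001000
  pos 2: 100000 XOR 101011 = 001011
  pos 4: 101111 XOR 101011 = 000100
  pos 7: 100100 XOR 101011 = 001111
  pos 9: 111100 XOR 101011 = 010111
  pos 10: 101110 XOR 101011 = 000101
Remainder (last 5 bits) = 00101. This is the CRC / FCS.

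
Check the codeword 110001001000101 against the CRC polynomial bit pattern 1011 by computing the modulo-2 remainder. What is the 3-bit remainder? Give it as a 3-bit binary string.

000

Modulo-2 division of 110001001000101 by 1011:
  pos 0: 1100 XOR 1011 = 0111
  pos 1: 1110 XOR 1011 = 0101
  pos 2: 1011 XOR 1011 = 0000
  pos 8: 1000 XOR 1011 = 0011
  pos 10: 1110 XOR 1011 = 0101
  pos 11: 1011 XOR 1011 = 0000
Remainder = 000 (zero — the frame passes the CRC check).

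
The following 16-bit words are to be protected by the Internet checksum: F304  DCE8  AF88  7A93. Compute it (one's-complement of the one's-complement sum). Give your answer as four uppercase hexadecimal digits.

05F6

One's-complement addition (fold any carry out of bit 15 back into bit 0):
  0xF304 + 0xDCE8 = 0x1CFEC → wrap carry → 0xCFED
  0xCFED + 0xAF88 = 0x17F75 → wrap carry → 0x7F76
  0x7F76 + 0x7A93 = 0x0FA09
One's-complement sum = 0xFA09.
Checksum = ~0xFA09 & 0xFFFF = 0x05F6.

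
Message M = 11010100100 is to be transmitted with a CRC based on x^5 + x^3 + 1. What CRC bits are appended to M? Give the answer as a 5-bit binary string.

00101

Append 5 zeros: 1101010010000000. Divide by 101001 (XOR where the leading bit is 1):
  pos 0: 110101 XOR 101001 = 011100
  pos 1: 111000 XOR 101001 = 010001
  pos 2: 100010 XOR 101001 = 001011
  pos 4: 101110 XOR 101001 = 000111
  pos 7: 111000 XOR 101001 = 010001
  pos 8: 100010 XOR 101001 = 001011
  pos 10: 101100 XOR 101001 = 000101
Remainder (last 5 bits) = 00101. This is the CRC / FCS.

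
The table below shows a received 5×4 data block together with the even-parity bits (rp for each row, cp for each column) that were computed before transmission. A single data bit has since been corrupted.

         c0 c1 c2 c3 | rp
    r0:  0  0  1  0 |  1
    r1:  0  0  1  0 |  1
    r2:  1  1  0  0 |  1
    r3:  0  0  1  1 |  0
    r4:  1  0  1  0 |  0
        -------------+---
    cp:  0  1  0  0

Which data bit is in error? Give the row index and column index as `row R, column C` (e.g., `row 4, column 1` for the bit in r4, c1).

Recompute each row's even parity and compare to rp:
  r0: data parity 1, sent rp 1 → ok
  r1: data parity 1, sent rp 1 → ok
  r2: data parity 0, sent rp 1 → mismatch
  r3: data parity 0, sent rp 0 → ok
  r4: data parity 0, sent rp 0 → ok
Recompute each column's even parity and compare to cp:
  c0: data parity 0, sent cp 0 → ok
  c1: data parity 1, sent cp 1 → ok
  c2: data parity 0, sent cp 0 → ok
  c3: data parity 1, sent cp 0 → mismatch
Exactly one row (r2) and one column (c3) fail → the flipped bit is at their intersection.

row 2, column 3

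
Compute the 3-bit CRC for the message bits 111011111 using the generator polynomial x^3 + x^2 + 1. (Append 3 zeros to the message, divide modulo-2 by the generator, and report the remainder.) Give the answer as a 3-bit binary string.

000

Append 3 zeros: 111011111000. Divide by 1101 (XOR where the leading bit is 1):
  pos 0: 1110 XOR 1101 = 0011
  pos 2: 1111 XOR 1101 = 0010
  pos 4: 1011 XOR 1101 = 0110
  pos 5: 1101 XOR 1101 = 0000
Remainder (last 3 bits) = 000. This is the CRC / FCS.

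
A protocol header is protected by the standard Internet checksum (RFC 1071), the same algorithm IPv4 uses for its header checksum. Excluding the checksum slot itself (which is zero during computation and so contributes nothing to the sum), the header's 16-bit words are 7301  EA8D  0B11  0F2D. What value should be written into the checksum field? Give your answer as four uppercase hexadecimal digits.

One's-complement addition (fold any carry out of bit 15 back into bit 0):
  0x7301 + 0xEA8D = 0x15D8E → wrap carry → 0x5D8F
  0x5D8F + 0x0B11 = 0x068A0
  0x68A0 + 0x0F2D = 0x077CD
One's-complement sum = 0x77CD.
Checksum = ~0x77CD & 0xFFFF = 0x8832.

8832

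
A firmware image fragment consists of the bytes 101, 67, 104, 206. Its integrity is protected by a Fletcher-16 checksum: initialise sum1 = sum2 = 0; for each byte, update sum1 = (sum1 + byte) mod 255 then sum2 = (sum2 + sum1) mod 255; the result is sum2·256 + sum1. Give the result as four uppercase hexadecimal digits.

FEDF

Running sums (mod 255):
  after byte 0 (101): sum1=101, sum2=101
  after byte 1 (67): sum1=168, sum2=14
  after byte 2 (104): sum1=17, sum2=31
  after byte 3 (206): sum1=223, sum2=254
Checksum = sum2·256 + sum1 = 254·256 + 223 = 65247 = 0xFEDF.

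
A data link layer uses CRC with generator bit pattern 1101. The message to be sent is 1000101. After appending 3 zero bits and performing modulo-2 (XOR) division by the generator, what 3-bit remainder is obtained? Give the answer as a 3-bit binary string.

Append 3 zeros: 1000101000. Divide by 1101 (XOR where the leading bit is 1):
  pos 0: 1000 XOR 1101 = 0101
  pos 1: 1011 XOR 1101 = 0110
  pos 2: 1100 XOR 1101 = 0001
  pos 5: 1100 XOR 1101 = 0001
Remainder (last 3 bits) = 010. This is the CRC / FCS.

010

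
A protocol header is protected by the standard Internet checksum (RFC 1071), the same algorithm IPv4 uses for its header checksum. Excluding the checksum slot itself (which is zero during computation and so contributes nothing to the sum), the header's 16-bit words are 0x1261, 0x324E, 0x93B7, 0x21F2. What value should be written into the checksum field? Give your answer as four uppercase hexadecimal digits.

One's-complement addition (fold any carry out of bit 15 back into bit 0):
  0x1261 + 0x324E = 0x044AF
  0x44AF + 0x93B7 = 0x0D866
  0xD866 + 0x21F2 = 0x0FA58
One's-complement sum = 0xFA58.
Checksum = ~0xFA58 & 0xFFFF = 0x05A7.

05A7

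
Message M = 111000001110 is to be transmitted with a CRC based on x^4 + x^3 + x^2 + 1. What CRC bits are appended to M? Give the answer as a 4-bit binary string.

0101

Append 4 zeros: 1110000011100000. Divide by 11101 (XOR where the leading bit is 1):
  pos 0: 11100 XOR 11101 = 00001
  pos 4: 10001 XOR 11101 = 01100
  pos 5: 11001 XOR 11101 = 00100
  pos 7: 10010 XOR 11101 = 01111
  pos 8: 11110 XOR 11101 = 00011
  pos 11: 11000 XOR 11101 = 00101
Remainder (last 4 bits) = 0101. This is the CRC / FCS.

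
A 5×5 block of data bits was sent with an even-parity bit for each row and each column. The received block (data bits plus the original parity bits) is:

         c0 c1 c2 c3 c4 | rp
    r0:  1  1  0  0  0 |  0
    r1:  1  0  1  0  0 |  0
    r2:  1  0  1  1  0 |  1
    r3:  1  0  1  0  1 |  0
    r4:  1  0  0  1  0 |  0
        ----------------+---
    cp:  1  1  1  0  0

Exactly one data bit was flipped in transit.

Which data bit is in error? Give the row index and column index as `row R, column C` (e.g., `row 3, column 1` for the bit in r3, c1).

row 3, column 4

Recompute each row's even parity and compare to rp:
  r0: data parity 0, sent rp 0 → ok
  r1: data parity 0, sent rp 0 → ok
  r2: data parity 1, sent rp 1 → ok
  r3: data parity 1, sent rp 0 → mismatch
  r4: data parity 0, sent rp 0 → ok
Recompute each column's even parity and compare to cp:
  c0: data parity 1, sent cp 1 → ok
  c1: data parity 1, sent cp 1 → ok
  c2: data parity 1, sent cp 1 → ok
  c3: data parity 0, sent cp 0 → ok
  c4: data parity 1, sent cp 0 → mismatch
Exactly one row (r3) and one column (c4) fail → the flipped bit is at their intersection.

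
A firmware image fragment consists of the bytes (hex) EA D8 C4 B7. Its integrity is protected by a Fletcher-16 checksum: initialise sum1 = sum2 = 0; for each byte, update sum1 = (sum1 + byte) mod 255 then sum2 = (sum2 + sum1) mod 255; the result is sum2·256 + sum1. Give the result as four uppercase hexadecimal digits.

7740

Running sums (mod 255):
  after byte 0 (EA): sum1=234, sum2=234
  after byte 1 (D8): sum1=195, sum2=174
  after byte 2 (C4): sum1=136, sum2=55
  after byte 3 (B7): sum1=64, sum2=119
Checksum = sum2·256 + sum1 = 119·256 + 64 = 30528 = 0x7740.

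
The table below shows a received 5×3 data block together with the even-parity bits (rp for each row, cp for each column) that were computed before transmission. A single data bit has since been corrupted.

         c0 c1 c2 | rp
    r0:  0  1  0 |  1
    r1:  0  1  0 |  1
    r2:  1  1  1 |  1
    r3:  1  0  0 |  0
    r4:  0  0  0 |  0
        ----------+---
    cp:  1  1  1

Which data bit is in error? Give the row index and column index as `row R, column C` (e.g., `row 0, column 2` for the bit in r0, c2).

row 3, column 0

Recompute each row's even parity and compare to rp:
  r0: data parity 1, sent rp 1 → ok
  r1: data parity 1, sent rp 1 → ok
  r2: data parity 1, sent rp 1 → ok
  r3: data parity 1, sent rp 0 → mismatch
  r4: data parity 0, sent rp 0 → ok
Recompute each column's even parity and compare to cp:
  c0: data parity 0, sent cp 1 → mismatch
  c1: data parity 1, sent cp 1 → ok
  c2: data parity 1, sent cp 1 → ok
Exactly one row (r3) and one column (c0) fail → the flipped bit is at their intersection.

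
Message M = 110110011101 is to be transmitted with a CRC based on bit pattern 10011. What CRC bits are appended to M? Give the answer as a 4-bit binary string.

1000

Append 4 zeros: 1101100111010000. Divide by 10011 (XOR where the leading bit is 1):
  pos 0: 11011 XOR 10011 = 01000
  pos 1: 10000 XOR 10011 = 00011
  pos 4: 11011 XOR 10011 = 01000
  pos 5: 10001 XOR 10011 = 00010
  pos 8: 10010 XOR 10011 = 00001
Remainder (last 4 bits) = 1000. This is the CRC / FCS.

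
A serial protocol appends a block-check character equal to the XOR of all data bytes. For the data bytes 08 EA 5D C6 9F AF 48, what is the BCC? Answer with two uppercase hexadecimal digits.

01

XOR the bytes together:
  start with 0x08
  0x08 ⊕ 0xEA = 0xE2
  0xE2 ⊕ 0x5D = 0xBF
  0xBF ⊕ 0xC6 = 0x79
  0x79 ⊕ 0x9F = 0xE6
  0xE6 ⊕ 0xAF = 0x49
  0x49 ⊕ 0x48 = 0x01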